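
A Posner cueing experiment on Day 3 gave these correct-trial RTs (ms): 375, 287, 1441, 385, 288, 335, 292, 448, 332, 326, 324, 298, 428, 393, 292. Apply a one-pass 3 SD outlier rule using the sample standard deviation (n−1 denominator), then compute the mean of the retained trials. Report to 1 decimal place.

343.1 ms

n = 15, ΣRT = 6244, M = 416.267
Σ(x−M)² = 1162844.93; s = √(1162844.93/14) = 288.202
Cutoffs: 416.267 ± 3·288.202 → [-448.3, 1280.9]
Outside: 1441 → excluded.
Retained (n=14): Σ = 4803, mean = 4803/14 = 343.071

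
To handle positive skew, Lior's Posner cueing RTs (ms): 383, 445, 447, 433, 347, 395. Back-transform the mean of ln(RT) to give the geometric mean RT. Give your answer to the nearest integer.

ln(RT): 5.9480, 6.0981, 6.1026, 6.0707, 5.8493, 5.9789
Mean ln(RT) = 36.0476/6 = 6.00794
Geometric mean = exp(6.00794) = 406.64 ms

407 ms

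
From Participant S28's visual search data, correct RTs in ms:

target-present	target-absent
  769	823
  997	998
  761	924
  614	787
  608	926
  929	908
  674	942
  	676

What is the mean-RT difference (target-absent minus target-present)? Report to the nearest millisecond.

M(target-present) = 5352/7 = 764.571
M(target-absent) = 6984/8 = 873.000
Difference = 873.000 − 764.571 = 108.429 ms

108 ms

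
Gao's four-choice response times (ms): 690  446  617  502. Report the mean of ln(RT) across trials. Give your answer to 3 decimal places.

ln(RT): 6.5367, 6.1003, 6.4249, 6.2186
Σ ln(RT) = 25.2805
Mean = 25.2805/4 = 6.32012

6.320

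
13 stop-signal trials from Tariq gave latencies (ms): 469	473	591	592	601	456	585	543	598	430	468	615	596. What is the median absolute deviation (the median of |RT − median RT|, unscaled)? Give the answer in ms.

30 ms

Sorted: 430, 456, 468, 469, 473, 543, 585, 591, 592, 596, 598, 601, 615 → median = 585
|x − 585|: 116, 112, 6, 7, 16, 129, 0, 42, 13, 155, 117, 30, 11
Sorted deviations: 0, 6, 7, 11, 13, 16, 30, 42, 112, 116, 117, 129, 155 → MAD = 30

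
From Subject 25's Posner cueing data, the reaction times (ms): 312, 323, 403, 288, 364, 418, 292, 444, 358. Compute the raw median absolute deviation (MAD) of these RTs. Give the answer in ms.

46 ms

Sorted: 288, 292, 312, 323, 358, 364, 403, 418, 444 → median = 358
|x − 358|: 46, 35, 45, 70, 6, 60, 66, 86, 0
Sorted deviations: 0, 6, 35, 45, 46, 60, 66, 70, 86 → MAD = 46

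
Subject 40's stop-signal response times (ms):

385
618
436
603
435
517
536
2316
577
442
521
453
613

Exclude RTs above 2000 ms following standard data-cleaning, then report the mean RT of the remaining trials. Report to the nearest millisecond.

Excluded: 2316
Retained (n=12): Σ = 6136
Mean = 6136/12 = 511.3333

511 ms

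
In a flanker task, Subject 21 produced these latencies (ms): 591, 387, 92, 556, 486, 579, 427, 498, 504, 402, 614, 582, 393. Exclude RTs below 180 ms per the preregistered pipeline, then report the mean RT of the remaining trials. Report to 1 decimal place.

501.6 ms

Excluded: 92
Retained (n=12): Σ = 6019
Mean = 6019/12 = 501.5833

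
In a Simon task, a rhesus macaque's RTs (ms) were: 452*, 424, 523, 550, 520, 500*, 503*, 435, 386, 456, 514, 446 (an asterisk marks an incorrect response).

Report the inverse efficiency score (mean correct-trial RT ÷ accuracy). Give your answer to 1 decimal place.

Correct trials (n=9): 424, 523, 550, 520, 435, 386, 456, 514, 446
Mean correct RT = 4254/9 = 472.6667 ms
Proportion correct = 9/12
IES = 472.6667 / (9/12) = 630.222 ms

630.2 ms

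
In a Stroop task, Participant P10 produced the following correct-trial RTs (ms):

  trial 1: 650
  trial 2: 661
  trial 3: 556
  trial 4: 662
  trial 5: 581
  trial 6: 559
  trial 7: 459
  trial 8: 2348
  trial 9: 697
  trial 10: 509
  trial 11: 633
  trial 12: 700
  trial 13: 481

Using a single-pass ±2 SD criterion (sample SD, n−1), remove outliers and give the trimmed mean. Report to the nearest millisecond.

596 ms

n = 13, ΣRT = 9496, M = 730.462
Σ(x−M)² = 2911105.23; s = √(2911105.23/12) = 492.536
Cutoffs: 730.462 ± 2·492.536 → [-254.6, 1715.5]
Outside: 2348 → excluded.
Retained (n=12): Σ = 7148, mean = 7148/12 = 595.667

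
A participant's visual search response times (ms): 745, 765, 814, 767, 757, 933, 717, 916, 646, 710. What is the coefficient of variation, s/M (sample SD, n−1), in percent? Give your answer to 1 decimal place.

11.5%

n = 10, Σ = 7770, M = 777.0000
Σ(x−M)² = 71944.000; s = √(71944.000/9) = 89.4079
CV = 89.4079 / 777.0000 = 0.11507 = 11.507%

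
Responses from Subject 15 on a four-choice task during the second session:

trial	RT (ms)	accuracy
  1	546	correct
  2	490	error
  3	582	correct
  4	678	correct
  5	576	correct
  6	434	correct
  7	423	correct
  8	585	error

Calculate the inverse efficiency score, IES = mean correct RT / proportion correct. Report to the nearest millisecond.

720 ms

Correct trials (n=6): 546, 582, 678, 576, 434, 423
Mean correct RT = 3239/6 = 539.8333 ms
Proportion correct = 6/8
IES = 539.8333 / (6/8) = 719.778 ms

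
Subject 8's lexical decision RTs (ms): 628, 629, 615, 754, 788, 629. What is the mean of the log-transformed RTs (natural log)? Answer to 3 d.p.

6.508

ln(RT): 6.4425, 6.4441, 6.4216, 6.6254, 6.6695, 6.4441
Σ ln(RT) = 39.0473
Mean = 39.0473/6 = 6.50789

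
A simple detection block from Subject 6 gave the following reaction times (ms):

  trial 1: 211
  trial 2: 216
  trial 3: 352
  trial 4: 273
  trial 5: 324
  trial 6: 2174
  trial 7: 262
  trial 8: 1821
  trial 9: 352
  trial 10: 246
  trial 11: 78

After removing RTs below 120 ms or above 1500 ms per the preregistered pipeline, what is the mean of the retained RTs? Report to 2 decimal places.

279.50 ms

Excluded: 78, 1821, 2174
Retained (n=8): Σ = 2236
Mean = 2236/8 = 279.5000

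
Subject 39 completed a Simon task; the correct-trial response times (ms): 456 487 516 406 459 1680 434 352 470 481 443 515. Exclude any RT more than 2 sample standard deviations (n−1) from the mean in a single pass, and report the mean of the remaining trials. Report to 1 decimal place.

456.3 ms

n = 12, ΣRT = 6699, M = 558.250
Σ(x−M)² = 1395556.25; s = √(1395556.25/11) = 356.186
Cutoffs: 558.250 ± 2·356.186 → [-154.1, 1270.6]
Outside: 1680 → excluded.
Retained (n=11): Σ = 5019, mean = 5019/11 = 456.273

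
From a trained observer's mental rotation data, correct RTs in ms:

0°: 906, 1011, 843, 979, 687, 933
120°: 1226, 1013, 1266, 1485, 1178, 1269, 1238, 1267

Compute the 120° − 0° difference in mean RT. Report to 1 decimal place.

M(0°) = 5359/6 = 893.167
M(120°) = 9942/8 = 1242.750
Difference = 1242.750 − 893.167 = 349.583 ms

349.6 ms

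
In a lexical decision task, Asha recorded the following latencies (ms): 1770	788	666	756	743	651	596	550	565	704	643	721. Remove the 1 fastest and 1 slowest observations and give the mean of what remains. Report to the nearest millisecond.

Sorted: 550, 565, 596, 643, 651, 666, 704, 721, 743, 756, 788, 1770
Drop lowest 1 (550) and highest 1 (1770)
Remaining (n=10): Σ = 6833, mean = 6833/10 = 683.300

683 ms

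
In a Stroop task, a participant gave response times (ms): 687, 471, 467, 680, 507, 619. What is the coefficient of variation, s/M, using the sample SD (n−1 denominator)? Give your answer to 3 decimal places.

0.179

n = 6, Σ = 3431, M = 571.8333
Σ(x−M)² = 52548.833; s = √(52548.833/5) = 102.5172
CV = 102.5172 / 571.8333 = 0.17928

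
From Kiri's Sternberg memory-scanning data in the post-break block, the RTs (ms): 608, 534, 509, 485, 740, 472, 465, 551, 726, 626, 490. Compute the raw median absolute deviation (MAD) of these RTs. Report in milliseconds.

Sorted: 465, 472, 485, 490, 509, 534, 551, 608, 626, 726, 740 → median = 534
|x − 534|: 74, 0, 25, 49, 206, 62, 69, 17, 192, 92, 44
Sorted deviations: 0, 17, 25, 44, 49, 62, 69, 74, 92, 192, 206 → MAD = 62

62 ms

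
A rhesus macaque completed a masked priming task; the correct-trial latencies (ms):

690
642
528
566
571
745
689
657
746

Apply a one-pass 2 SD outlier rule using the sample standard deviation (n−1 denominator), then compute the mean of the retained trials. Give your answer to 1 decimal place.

n = 9, ΣRT = 5834, M = 648.222
Σ(x−M)² = 49627.56; s = √(49627.56/8) = 78.762
Cutoffs: 648.222 ± 2·78.762 → [490.7, 805.7]
No RTs fall outside the cutoffs; all 9 retained. Mean = 5834/9 = 648.222

648.2 ms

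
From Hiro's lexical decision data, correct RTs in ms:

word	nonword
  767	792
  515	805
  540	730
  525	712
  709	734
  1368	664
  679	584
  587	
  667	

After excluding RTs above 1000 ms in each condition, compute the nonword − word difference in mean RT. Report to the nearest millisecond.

94 ms

word: exclude 1368
M(word) = 4989/8 = 623.625
M(nonword) = 5021/7 = 717.286
Difference = 717.286 − 623.625 = 93.661 ms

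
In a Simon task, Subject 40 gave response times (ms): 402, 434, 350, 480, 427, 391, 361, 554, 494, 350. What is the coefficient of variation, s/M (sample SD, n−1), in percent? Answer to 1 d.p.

16.0%

n = 10, Σ = 4243, M = 424.3000
Σ(x−M)² = 41538.100; s = √(41538.100/9) = 67.9363
CV = 67.9363 / 424.3000 = 0.16011 = 16.011%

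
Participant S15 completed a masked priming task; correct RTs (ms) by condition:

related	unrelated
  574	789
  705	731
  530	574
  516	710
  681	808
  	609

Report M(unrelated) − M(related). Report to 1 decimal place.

M(related) = 3006/5 = 601.200
M(unrelated) = 4221/6 = 703.500
Difference = 703.500 − 601.200 = 102.300 ms

102.3 ms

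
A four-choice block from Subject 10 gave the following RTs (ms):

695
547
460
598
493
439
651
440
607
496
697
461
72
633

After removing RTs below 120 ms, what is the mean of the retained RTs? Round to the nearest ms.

Excluded: 72
Retained (n=13): Σ = 7217
Mean = 7217/13 = 555.1538

555 ms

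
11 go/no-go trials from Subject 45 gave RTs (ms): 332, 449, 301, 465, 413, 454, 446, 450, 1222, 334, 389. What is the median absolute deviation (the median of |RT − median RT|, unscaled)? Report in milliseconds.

33 ms

Sorted: 301, 332, 334, 389, 413, 446, 449, 450, 454, 465, 1222 → median = 446
|x − 446|: 114, 3, 145, 19, 33, 8, 0, 4, 776, 112, 57
Sorted deviations: 0, 3, 4, 8, 19, 33, 57, 112, 114, 145, 776 → MAD = 33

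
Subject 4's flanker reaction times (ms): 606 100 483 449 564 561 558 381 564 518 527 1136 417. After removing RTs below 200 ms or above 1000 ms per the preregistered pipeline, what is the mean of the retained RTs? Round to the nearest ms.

512 ms

Excluded: 100, 1136
Retained (n=11): Σ = 5628
Mean = 5628/11 = 511.6364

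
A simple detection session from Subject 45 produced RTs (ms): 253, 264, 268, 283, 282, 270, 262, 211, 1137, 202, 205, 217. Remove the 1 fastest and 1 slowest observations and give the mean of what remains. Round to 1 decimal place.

Sorted: 202, 205, 211, 217, 253, 262, 264, 268, 270, 282, 283, 1137
Drop lowest 1 (202) and highest 1 (1137)
Remaining (n=10): Σ = 2515, mean = 2515/10 = 251.500

251.5 ms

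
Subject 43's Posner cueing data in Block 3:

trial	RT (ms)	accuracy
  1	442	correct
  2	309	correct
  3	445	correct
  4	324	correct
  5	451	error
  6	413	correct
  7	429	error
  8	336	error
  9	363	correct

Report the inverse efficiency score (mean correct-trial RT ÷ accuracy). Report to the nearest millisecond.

574 ms

Correct trials (n=6): 442, 309, 445, 324, 413, 363
Mean correct RT = 2296/6 = 382.6667 ms
Proportion correct = 6/9
IES = 382.6667 / (6/9) = 574.000 ms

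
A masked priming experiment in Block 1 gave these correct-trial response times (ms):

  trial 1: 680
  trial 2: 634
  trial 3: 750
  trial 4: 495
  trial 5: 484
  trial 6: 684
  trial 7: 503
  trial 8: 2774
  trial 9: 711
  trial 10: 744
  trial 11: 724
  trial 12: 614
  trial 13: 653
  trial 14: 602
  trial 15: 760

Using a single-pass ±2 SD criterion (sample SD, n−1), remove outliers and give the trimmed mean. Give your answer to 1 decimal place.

n = 15, ΣRT = 11812, M = 787.467
Σ(x−M)² = 4347163.73; s = √(4347163.73/14) = 557.236
Cutoffs: 787.467 ± 2·557.236 → [-327.0, 1901.9]
Outside: 2774 → excluded.
Retained (n=14): Σ = 9038, mean = 9038/14 = 645.571

645.6 ms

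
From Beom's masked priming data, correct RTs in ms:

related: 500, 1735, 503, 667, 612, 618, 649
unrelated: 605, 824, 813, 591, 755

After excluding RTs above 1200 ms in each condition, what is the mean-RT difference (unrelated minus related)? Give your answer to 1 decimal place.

126.1 ms

related: exclude 1735
M(related) = 3549/6 = 591.500
M(unrelated) = 3588/5 = 717.600
Difference = 717.600 − 591.500 = 126.100 ms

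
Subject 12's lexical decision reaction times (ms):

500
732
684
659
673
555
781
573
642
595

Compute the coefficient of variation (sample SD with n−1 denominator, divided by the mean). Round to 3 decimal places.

0.133

n = 10, Σ = 6394, M = 639.4000
Σ(x−M)² = 65070.400; s = √(65070.400/9) = 85.0297
CV = 85.0297 / 639.4000 = 0.13298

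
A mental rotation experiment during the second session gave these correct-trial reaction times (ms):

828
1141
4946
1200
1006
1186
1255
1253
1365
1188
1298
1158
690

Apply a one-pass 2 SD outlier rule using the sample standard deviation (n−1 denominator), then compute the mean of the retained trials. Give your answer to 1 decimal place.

n = 13, ΣRT = 18514, M = 1424.154
Σ(x−M)² = 13863699.69; s = √(13863699.69/12) = 1074.853
Cutoffs: 1424.154 ± 2·1074.853 → [-725.6, 3573.9]
Outside: 4946 → excluded.
Retained (n=12): Σ = 13568, mean = 13568/12 = 1130.667

1130.7 ms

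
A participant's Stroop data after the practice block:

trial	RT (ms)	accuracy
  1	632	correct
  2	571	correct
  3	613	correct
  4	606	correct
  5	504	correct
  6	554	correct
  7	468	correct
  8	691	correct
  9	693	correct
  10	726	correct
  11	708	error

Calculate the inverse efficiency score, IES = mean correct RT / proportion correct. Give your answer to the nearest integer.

Correct trials (n=10): 632, 571, 613, 606, 504, 554, 468, 691, 693, 726
Mean correct RT = 6058/10 = 605.8000 ms
Proportion correct = 10/11
IES = 605.8000 / (10/11) = 666.380 ms

666 ms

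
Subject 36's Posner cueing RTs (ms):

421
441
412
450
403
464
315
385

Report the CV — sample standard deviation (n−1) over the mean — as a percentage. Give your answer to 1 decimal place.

n = 8, Σ = 3291, M = 411.3750
Σ(x−M)² = 15285.875; s = √(15285.875/7) = 46.7300
CV = 46.7300 / 411.3750 = 0.11359 = 11.359%

11.4%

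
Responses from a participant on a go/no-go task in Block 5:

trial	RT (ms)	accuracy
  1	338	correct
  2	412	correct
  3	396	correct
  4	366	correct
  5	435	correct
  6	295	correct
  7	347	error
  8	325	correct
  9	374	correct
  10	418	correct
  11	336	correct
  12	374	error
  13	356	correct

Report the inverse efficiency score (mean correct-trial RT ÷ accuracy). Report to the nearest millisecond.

Correct trials (n=11): 338, 412, 396, 366, 435, 295, 325, 374, 418, 336, 356
Mean correct RT = 4051/11 = 368.2727 ms
Proportion correct = 11/13
IES = 368.2727 / (11/13) = 435.231 ms

435 ms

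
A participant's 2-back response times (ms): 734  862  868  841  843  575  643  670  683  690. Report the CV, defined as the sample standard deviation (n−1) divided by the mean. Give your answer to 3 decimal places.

n = 10, Σ = 7409, M = 740.9000
Σ(x−M)² = 99388.900; s = √(99388.900/9) = 105.0867
CV = 105.0867 / 740.9000 = 0.14184

0.142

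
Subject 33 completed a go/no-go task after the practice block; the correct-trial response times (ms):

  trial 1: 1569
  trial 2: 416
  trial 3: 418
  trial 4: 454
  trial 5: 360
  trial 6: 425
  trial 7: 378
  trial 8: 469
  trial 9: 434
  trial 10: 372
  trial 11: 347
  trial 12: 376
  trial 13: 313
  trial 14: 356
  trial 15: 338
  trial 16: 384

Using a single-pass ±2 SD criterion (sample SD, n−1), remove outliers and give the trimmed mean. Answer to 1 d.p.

n = 16, ΣRT = 7409, M = 463.062
Σ(x−M)² = 1332826.94; s = √(1332826.94/15) = 298.086
Cutoffs: 463.062 ± 2·298.086 → [-133.1, 1059.2]
Outside: 1569 → excluded.
Retained (n=15): Σ = 5840, mean = 5840/15 = 389.333

389.3 ms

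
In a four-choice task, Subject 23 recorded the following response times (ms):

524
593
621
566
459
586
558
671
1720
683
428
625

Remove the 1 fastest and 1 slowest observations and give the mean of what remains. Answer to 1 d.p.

588.6 ms

Sorted: 428, 459, 524, 558, 566, 586, 593, 621, 625, 671, 683, 1720
Drop lowest 1 (428) and highest 1 (1720)
Remaining (n=10): Σ = 5886, mean = 5886/10 = 588.600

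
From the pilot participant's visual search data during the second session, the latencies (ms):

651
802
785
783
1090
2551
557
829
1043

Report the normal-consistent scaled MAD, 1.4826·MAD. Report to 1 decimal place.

Sorted: 557, 651, 783, 785, 802, 829, 1043, 1090, 2551 → median = 802
|x − 802| sorted: 0, 17, 19, 27, 151, 241, 245, 288, 1749 → MAD = 151
Robust SD ≈ 1.4826 × 151 = 223.873

223.9 ms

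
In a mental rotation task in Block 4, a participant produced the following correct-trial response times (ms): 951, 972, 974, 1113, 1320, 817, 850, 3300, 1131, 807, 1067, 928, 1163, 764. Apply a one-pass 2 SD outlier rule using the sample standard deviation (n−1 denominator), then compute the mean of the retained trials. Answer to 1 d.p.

n = 14, ΣRT = 16157, M = 1154.071
Σ(x−M)² = 5279034.93; s = √(5279034.93/13) = 637.244
Cutoffs: 1154.071 ± 2·637.244 → [-120.4, 2428.6]
Outside: 3300 → excluded.
Retained (n=13): Σ = 12857, mean = 12857/13 = 989.000

989.0 ms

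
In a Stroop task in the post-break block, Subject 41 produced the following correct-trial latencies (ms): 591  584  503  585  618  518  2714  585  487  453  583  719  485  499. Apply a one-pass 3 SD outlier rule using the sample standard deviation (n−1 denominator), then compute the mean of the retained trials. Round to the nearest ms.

555 ms

n = 14, ΣRT = 9924, M = 708.857
Σ(x−M)² = 4392595.71; s = √(4392595.71/13) = 581.285
Cutoffs: 708.857 ± 3·581.285 → [-1035.0, 2452.7]
Outside: 2714 → excluded.
Retained (n=13): Σ = 7210, mean = 7210/13 = 554.615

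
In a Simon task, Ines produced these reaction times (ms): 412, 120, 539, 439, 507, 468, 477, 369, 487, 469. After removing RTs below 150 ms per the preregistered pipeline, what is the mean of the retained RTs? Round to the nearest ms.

Excluded: 120
Retained (n=9): Σ = 4167
Mean = 4167/9 = 463.0000

463 ms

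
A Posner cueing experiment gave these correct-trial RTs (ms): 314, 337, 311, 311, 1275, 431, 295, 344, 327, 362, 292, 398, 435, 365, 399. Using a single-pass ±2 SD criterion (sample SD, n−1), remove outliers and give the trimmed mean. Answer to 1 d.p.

n = 15, ΣRT = 6196, M = 413.067
Σ(x−M)² = 826284.93; s = √(826284.93/14) = 242.941
Cutoffs: 413.067 ± 2·242.941 → [-72.8, 898.9]
Outside: 1275 → excluded.
Retained (n=14): Σ = 4921, mean = 4921/14 = 351.500

351.5 ms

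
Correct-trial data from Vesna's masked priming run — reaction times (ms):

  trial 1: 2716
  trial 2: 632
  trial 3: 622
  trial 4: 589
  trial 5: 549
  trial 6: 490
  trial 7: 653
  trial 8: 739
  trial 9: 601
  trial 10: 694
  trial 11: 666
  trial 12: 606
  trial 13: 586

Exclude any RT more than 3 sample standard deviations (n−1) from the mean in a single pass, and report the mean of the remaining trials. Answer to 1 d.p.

618.9 ms

n = 13, ΣRT = 10143, M = 780.231
Σ(x−M)² = 4107060.31; s = √(4107060.31/12) = 585.026
Cutoffs: 780.231 ± 3·585.026 → [-974.8, 2535.3]
Outside: 2716 → excluded.
Retained (n=12): Σ = 7427, mean = 7427/12 = 618.917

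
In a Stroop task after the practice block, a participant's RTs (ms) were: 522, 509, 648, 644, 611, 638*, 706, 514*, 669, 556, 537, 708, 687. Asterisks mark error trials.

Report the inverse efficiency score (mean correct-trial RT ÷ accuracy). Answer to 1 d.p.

730.3 ms

Correct trials (n=11): 522, 509, 648, 644, 611, 706, 669, 556, 537, 708, 687
Mean correct RT = 6797/11 = 617.9091 ms
Proportion correct = 11/13
IES = 617.9091 / (11/13) = 730.256 ms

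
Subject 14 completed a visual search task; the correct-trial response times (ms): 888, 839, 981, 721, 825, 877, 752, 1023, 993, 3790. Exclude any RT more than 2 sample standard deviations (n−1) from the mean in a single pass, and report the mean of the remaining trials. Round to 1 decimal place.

877.7 ms

n = 10, ΣRT = 11689, M = 1168.900
Σ(x−M)² = 7723330.90; s = √(7723330.90/9) = 926.363
Cutoffs: 1168.900 ± 2·926.363 → [-683.8, 3021.6]
Outside: 3790 → excluded.
Retained (n=9): Σ = 7899, mean = 7899/9 = 877.667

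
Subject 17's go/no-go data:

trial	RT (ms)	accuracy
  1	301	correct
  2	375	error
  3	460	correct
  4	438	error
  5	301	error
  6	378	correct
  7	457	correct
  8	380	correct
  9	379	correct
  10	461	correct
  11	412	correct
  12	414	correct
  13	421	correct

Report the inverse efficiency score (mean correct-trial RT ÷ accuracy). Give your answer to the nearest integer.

Correct trials (n=10): 301, 460, 378, 457, 380, 379, 461, 412, 414, 421
Mean correct RT = 4063/10 = 406.3000 ms
Proportion correct = 10/13
IES = 406.3000 / (10/13) = 528.190 ms

528 ms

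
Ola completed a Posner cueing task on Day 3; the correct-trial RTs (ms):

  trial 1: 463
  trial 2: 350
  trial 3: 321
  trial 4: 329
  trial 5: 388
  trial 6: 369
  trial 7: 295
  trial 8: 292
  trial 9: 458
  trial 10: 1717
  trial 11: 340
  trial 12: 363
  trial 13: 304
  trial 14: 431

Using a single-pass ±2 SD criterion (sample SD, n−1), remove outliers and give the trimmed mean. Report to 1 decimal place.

361.8 ms

n = 14, ΣRT = 6420, M = 458.571
Σ(x−M)² = 1746515.43; s = √(1746515.43/13) = 366.534
Cutoffs: 458.571 ± 2·366.534 → [-274.5, 1191.6]
Outside: 1717 → excluded.
Retained (n=13): Σ = 4703, mean = 4703/13 = 361.769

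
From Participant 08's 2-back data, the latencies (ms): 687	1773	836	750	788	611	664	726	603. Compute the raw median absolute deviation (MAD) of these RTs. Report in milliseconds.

62 ms

Sorted: 603, 611, 664, 687, 726, 750, 788, 836, 1773 → median = 726
|x − 726|: 39, 1047, 110, 24, 62, 115, 62, 0, 123
Sorted deviations: 0, 24, 39, 62, 62, 110, 115, 123, 1047 → MAD = 62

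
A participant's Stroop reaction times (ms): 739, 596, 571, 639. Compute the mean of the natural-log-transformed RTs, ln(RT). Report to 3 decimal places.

6.451

ln(RT): 6.6053, 6.3902, 6.3474, 6.4599
Σ ln(RT) = 25.8028
Mean = 25.8028/4 = 6.45071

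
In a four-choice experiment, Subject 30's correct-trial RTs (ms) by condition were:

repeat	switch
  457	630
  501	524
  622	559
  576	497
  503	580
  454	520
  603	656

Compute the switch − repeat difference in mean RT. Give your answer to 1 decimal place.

M(repeat) = 3716/7 = 530.857
M(switch) = 3966/7 = 566.571
Difference = 566.571 − 530.857 = 35.714 ms

35.7 ms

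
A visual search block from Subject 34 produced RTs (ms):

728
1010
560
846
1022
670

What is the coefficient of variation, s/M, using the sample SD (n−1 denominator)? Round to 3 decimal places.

n = 6, Σ = 4836, M = 806.0000
Σ(x−M)² = 174968.000; s = √(174968.000/5) = 187.0658
CV = 187.0658 / 806.0000 = 0.23209

0.232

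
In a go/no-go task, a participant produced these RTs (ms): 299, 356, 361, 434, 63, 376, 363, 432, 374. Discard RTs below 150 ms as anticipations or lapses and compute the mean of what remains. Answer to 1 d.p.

374.4 ms

Excluded: 63
Retained (n=8): Σ = 2995
Mean = 2995/8 = 374.3750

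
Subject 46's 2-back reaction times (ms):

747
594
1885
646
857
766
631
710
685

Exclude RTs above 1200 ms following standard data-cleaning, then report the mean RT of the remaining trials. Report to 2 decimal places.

704.50 ms

Excluded: 1885
Retained (n=8): Σ = 5636
Mean = 5636/8 = 704.5000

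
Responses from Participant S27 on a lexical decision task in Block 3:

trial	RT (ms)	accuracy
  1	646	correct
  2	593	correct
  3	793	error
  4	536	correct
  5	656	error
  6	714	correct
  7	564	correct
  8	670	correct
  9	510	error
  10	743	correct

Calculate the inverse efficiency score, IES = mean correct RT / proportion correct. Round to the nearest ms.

911 ms

Correct trials (n=7): 646, 593, 536, 714, 564, 670, 743
Mean correct RT = 4466/7 = 638.0000 ms
Proportion correct = 7/10
IES = 638.0000 / (7/10) = 911.429 ms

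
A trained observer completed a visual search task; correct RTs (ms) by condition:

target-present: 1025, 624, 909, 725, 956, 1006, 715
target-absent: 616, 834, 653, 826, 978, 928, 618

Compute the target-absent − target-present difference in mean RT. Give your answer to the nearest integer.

M(target-present) = 5960/7 = 851.429
M(target-absent) = 5453/7 = 779.000
Difference = 779.000 − 851.429 = -72.429 ms

-72 ms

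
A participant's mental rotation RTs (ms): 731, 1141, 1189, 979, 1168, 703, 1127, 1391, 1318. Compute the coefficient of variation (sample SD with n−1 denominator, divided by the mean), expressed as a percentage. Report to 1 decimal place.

22.0%

n = 9, Σ = 9747, M = 1083.0000
Σ(x−M)² = 452970.000; s = √(452970.000/8) = 237.9522
CV = 237.9522 / 1083.0000 = 0.21972 = 21.972%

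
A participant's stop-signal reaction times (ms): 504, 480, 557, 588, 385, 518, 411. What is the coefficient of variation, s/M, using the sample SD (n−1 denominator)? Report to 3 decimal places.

0.149

n = 7, Σ = 3443, M = 491.8571
Σ(x−M)² = 32414.857; s = √(32414.857/6) = 73.5015
CV = 73.5015 / 491.8571 = 0.14944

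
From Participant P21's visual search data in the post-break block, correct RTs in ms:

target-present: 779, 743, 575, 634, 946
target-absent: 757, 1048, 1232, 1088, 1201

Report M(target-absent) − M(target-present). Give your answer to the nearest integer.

330 ms

M(target-present) = 3677/5 = 735.400
M(target-absent) = 5326/5 = 1065.200
Difference = 1065.200 − 735.400 = 329.800 ms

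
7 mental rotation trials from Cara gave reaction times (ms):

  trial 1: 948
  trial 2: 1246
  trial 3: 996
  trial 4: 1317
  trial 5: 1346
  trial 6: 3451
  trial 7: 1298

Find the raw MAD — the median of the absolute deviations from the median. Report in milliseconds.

Sorted: 948, 996, 1246, 1298, 1317, 1346, 3451 → median = 1298
|x − 1298|: 350, 52, 302, 19, 48, 2153, 0
Sorted deviations: 0, 19, 48, 52, 302, 350, 2153 → MAD = 52

52 ms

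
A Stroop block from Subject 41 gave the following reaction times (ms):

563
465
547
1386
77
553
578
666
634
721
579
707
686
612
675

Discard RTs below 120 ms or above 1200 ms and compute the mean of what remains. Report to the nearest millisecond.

614 ms

Excluded: 77, 1386
Retained (n=13): Σ = 7986
Mean = 7986/13 = 614.3077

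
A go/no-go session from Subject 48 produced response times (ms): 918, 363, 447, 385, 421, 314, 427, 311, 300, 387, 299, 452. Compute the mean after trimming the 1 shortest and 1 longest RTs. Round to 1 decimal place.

380.7 ms

Sorted: 299, 300, 311, 314, 363, 385, 387, 421, 427, 447, 452, 918
Drop lowest 1 (299) and highest 1 (918)
Remaining (n=10): Σ = 3807, mean = 3807/10 = 380.700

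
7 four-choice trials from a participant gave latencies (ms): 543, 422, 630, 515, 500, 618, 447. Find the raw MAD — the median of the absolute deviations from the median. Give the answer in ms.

Sorted: 422, 447, 500, 515, 543, 618, 630 → median = 515
|x − 515|: 28, 93, 115, 0, 15, 103, 68
Sorted deviations: 0, 15, 28, 68, 93, 103, 115 → MAD = 68

68 ms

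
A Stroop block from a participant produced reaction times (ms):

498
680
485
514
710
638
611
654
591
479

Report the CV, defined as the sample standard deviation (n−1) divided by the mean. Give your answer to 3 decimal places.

n = 10, Σ = 5860, M = 586.0000
Σ(x−M)² = 66768.000; s = √(66768.000/9) = 86.1317
CV = 86.1317 / 586.0000 = 0.14698

0.147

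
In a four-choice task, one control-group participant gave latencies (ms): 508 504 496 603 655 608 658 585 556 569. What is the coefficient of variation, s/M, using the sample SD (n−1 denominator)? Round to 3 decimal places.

0.103

n = 10, Σ = 5742, M = 574.2000
Σ(x−M)² = 31423.600; s = √(31423.600/9) = 59.0890
CV = 59.0890 / 574.2000 = 0.10291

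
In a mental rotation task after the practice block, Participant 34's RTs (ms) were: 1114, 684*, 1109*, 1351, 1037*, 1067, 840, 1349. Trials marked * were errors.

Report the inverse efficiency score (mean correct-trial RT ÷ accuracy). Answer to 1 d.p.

Correct trials (n=5): 1114, 1351, 1067, 840, 1349
Mean correct RT = 5721/5 = 1144.2000 ms
Proportion correct = 5/8
IES = 1144.2000 / (5/8) = 1830.720 ms

1830.7 ms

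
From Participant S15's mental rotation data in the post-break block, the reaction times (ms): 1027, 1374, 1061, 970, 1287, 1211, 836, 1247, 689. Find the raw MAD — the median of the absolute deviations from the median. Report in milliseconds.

186 ms

Sorted: 689, 836, 970, 1027, 1061, 1211, 1247, 1287, 1374 → median = 1061
|x − 1061|: 34, 313, 0, 91, 226, 150, 225, 186, 372
Sorted deviations: 0, 34, 91, 150, 186, 225, 226, 313, 372 → MAD = 186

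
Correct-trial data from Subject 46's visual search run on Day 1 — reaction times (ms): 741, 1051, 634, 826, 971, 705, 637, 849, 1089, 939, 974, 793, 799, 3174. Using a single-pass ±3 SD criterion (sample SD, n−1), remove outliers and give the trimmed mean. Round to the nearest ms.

847 ms

n = 14, ΣRT = 14182, M = 1013.000
Σ(x−M)² = 5295828.00; s = √(5295828.00/13) = 638.257
Cutoffs: 1013.000 ± 3·638.257 → [-901.8, 2927.8]
Outside: 3174 → excluded.
Retained (n=13): Σ = 11008, mean = 11008/13 = 846.769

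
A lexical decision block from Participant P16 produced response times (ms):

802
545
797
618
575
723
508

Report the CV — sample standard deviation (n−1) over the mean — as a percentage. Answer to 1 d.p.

n = 7, Σ = 4568, M = 652.5714
Σ(x−M)² = 87833.714; s = √(87833.714/6) = 120.9915
CV = 120.9915 / 652.5714 = 0.18541 = 18.541%

18.5%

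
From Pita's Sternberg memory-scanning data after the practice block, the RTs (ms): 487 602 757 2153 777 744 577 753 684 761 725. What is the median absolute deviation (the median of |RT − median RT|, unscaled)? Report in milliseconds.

33 ms

Sorted: 487, 577, 602, 684, 725, 744, 753, 757, 761, 777, 2153 → median = 744
|x − 744|: 257, 142, 13, 1409, 33, 0, 167, 9, 60, 17, 19
Sorted deviations: 0, 9, 13, 17, 19, 33, 60, 142, 167, 257, 1409 → MAD = 33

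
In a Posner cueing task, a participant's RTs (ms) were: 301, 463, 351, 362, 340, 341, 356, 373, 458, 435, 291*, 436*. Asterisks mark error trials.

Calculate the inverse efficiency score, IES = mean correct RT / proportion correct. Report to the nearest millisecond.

454 ms

Correct trials (n=10): 301, 463, 351, 362, 340, 341, 356, 373, 458, 435
Mean correct RT = 3780/10 = 378.0000 ms
Proportion correct = 10/12
IES = 378.0000 / (10/12) = 453.600 ms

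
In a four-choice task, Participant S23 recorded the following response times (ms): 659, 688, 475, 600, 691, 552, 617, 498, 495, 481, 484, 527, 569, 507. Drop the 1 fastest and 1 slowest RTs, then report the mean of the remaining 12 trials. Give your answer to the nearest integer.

Sorted: 475, 481, 484, 495, 498, 507, 527, 552, 569, 600, 617, 659, 688, 691
Drop lowest 1 (475) and highest 1 (691)
Remaining (n=12): Σ = 6677, mean = 6677/12 = 556.417

556 ms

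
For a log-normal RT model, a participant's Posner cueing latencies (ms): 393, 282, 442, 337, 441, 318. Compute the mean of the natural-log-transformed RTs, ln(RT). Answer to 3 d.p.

5.896

ln(RT): 5.9738, 5.6419, 6.0913, 5.8201, 6.0890, 5.7621
Σ ln(RT) = 35.3782
Mean = 35.3782/6 = 5.89637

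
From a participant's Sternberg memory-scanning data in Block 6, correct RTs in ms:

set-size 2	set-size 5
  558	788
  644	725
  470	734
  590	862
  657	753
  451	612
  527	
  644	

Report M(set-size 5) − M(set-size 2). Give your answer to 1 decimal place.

178.0 ms

M(set-size 2) = 4541/8 = 567.625
M(set-size 5) = 4474/6 = 745.667
Difference = 745.667 − 567.625 = 178.042 ms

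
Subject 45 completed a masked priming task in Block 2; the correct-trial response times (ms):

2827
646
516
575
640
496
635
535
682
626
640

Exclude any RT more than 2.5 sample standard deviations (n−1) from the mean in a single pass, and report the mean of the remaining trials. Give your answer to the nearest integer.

599 ms

n = 11, ΣRT = 8818, M = 801.636
Σ(x−M)² = 4548962.55; s = √(4548962.55/10) = 674.460
Cutoffs: 801.636 ± 2.5·674.460 → [-884.5, 2487.8]
Outside: 2827 → excluded.
Retained (n=10): Σ = 5991, mean = 5991/10 = 599.100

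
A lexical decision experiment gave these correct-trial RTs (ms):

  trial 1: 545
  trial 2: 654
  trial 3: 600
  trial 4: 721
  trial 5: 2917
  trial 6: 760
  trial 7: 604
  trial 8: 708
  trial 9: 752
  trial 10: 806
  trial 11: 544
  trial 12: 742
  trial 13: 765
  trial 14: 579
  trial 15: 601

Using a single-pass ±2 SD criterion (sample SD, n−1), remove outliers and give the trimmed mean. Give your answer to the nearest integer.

n = 15, ΣRT = 12298, M = 819.867
Σ(x−M)² = 4817737.73; s = √(4817737.73/14) = 586.621
Cutoffs: 819.867 ± 2·586.621 → [-353.4, 1993.1]
Outside: 2917 → excluded.
Retained (n=14): Σ = 9381, mean = 9381/14 = 670.071

670 ms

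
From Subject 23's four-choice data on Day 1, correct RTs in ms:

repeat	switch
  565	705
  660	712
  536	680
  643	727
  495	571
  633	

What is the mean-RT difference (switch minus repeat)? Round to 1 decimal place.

90.3 ms

M(repeat) = 3532/6 = 588.667
M(switch) = 3395/5 = 679.000
Difference = 679.000 − 588.667 = 90.333 ms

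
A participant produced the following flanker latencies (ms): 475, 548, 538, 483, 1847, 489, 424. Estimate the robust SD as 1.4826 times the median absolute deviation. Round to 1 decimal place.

Sorted: 424, 475, 483, 489, 538, 548, 1847 → median = 489
|x − 489| sorted: 0, 6, 14, 49, 59, 65, 1358 → MAD = 49
Robust SD ≈ 1.4826 × 49 = 72.647

72.6 ms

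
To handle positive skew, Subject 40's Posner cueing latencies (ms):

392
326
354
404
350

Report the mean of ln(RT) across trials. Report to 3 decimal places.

5.897

ln(RT): 5.9713, 5.7869, 5.8693, 6.0014, 5.8579
Σ ln(RT) = 29.4868
Mean = 29.4868/5 = 5.89736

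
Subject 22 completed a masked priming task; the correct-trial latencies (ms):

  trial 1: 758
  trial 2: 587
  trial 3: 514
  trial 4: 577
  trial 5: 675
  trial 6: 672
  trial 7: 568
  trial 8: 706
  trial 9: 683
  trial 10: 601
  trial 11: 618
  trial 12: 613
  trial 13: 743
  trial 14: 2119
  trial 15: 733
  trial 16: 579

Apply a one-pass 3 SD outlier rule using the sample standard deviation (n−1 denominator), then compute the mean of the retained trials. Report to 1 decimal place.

n = 16, ΣRT = 11746, M = 734.125
Σ(x−M)² = 2121617.75; s = √(2121617.75/15) = 376.087
Cutoffs: 734.125 ± 3·376.087 → [-394.1, 1862.4]
Outside: 2119 → excluded.
Retained (n=15): Σ = 9627, mean = 9627/15 = 641.800

641.8 ms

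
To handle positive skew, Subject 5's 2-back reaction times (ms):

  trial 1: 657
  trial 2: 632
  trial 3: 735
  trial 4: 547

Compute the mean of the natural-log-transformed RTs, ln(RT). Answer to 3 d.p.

6.460

ln(RT): 6.4877, 6.4489, 6.5999, 6.3044
Σ ln(RT) = 25.8409
Mean = 25.8409/4 = 6.46022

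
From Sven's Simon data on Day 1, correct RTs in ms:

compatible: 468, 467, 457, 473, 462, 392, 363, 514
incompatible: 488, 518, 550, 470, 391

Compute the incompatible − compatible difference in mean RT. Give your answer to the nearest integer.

M(compatible) = 3596/8 = 449.500
M(incompatible) = 2417/5 = 483.400
Difference = 483.400 − 449.500 = 33.900 ms

34 ms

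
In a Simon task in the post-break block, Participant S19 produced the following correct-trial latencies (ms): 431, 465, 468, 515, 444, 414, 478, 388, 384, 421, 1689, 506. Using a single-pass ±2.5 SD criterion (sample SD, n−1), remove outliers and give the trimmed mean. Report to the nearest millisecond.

n = 12, ΣRT = 6603, M = 550.250
Σ(x−M)² = 1433948.25; s = √(1433948.25/11) = 361.053
Cutoffs: 550.250 ± 2.5·361.053 → [-352.4, 1452.9]
Outside: 1689 → excluded.
Retained (n=11): Σ = 4914, mean = 4914/11 = 446.727

447 ms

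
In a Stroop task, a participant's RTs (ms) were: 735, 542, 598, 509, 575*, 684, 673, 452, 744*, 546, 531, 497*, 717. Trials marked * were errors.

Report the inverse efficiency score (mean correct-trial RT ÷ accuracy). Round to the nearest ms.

778 ms

Correct trials (n=10): 735, 542, 598, 509, 684, 673, 452, 546, 531, 717
Mean correct RT = 5987/10 = 598.7000 ms
Proportion correct = 10/13
IES = 598.7000 / (10/13) = 778.310 ms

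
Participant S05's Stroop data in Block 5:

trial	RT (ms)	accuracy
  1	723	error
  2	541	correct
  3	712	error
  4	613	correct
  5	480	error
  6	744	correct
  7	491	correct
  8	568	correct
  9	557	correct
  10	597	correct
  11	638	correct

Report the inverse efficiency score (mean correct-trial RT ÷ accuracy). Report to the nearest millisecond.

Correct trials (n=8): 541, 613, 744, 491, 568, 557, 597, 638
Mean correct RT = 4749/8 = 593.6250 ms
Proportion correct = 8/11
IES = 593.6250 / (8/11) = 816.234 ms

816 ms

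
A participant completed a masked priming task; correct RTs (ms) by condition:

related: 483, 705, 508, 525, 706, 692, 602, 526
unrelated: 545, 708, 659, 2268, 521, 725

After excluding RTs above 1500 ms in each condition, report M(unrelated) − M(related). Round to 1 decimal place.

38.2 ms

unrelated: exclude 2268
M(related) = 4747/8 = 593.375
M(unrelated) = 3158/5 = 631.600
Difference = 631.600 − 593.375 = 38.225 ms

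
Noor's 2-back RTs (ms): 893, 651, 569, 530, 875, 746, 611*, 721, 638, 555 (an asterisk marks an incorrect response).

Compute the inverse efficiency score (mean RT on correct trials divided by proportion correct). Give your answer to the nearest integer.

Correct trials (n=9): 893, 651, 569, 530, 875, 746, 721, 638, 555
Mean correct RT = 6178/9 = 686.4444 ms
Proportion correct = 9/10
IES = 686.4444 / (9/10) = 762.716 ms

763 ms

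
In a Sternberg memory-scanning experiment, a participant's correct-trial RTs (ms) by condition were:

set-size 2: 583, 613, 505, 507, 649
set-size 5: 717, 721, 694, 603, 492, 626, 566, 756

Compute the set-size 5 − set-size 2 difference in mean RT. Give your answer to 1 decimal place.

75.5 ms

M(set-size 2) = 2857/5 = 571.400
M(set-size 5) = 5175/8 = 646.875
Difference = 646.875 − 571.400 = 75.475 ms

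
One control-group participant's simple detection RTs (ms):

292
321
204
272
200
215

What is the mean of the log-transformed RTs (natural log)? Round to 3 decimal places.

5.507

ln(RT): 5.6768, 5.7714, 5.3181, 5.6058, 5.2983, 5.3706
Σ ln(RT) = 33.0411
Mean = 33.0411/6 = 5.50685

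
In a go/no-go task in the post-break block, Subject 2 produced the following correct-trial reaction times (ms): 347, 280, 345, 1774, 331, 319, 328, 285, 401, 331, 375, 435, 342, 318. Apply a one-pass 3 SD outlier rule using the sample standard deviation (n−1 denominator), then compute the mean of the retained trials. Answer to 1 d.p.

341.3 ms

n = 14, ΣRT = 6211, M = 443.643
Σ(x−M)² = 1927875.21; s = √(1927875.21/13) = 385.095
Cutoffs: 443.643 ± 3·385.095 → [-711.6, 1598.9]
Outside: 1774 → excluded.
Retained (n=13): Σ = 4437, mean = 4437/13 = 341.308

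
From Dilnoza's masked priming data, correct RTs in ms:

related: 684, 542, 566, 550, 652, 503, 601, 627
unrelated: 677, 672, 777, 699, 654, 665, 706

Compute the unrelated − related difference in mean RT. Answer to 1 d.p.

M(related) = 4725/8 = 590.625
M(unrelated) = 4850/7 = 692.857
Difference = 692.857 − 590.625 = 102.232 ms

102.2 ms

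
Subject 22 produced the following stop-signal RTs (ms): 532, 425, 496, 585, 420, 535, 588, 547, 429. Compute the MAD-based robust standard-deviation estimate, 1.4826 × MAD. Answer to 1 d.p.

Sorted: 420, 425, 429, 496, 532, 535, 547, 585, 588 → median = 532
|x − 532| sorted: 0, 3, 15, 36, 53, 56, 103, 107, 112 → MAD = 53
Robust SD ≈ 1.4826 × 53 = 78.578

78.6 ms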